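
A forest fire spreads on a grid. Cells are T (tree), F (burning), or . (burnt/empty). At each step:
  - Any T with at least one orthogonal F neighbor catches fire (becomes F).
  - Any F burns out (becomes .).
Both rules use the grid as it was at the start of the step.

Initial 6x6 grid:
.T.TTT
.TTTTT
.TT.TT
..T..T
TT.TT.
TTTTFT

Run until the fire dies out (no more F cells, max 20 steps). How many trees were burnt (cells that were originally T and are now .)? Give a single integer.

Step 1: +3 fires, +1 burnt (F count now 3)
Step 2: +2 fires, +3 burnt (F count now 2)
Step 3: +1 fires, +2 burnt (F count now 1)
Step 4: +2 fires, +1 burnt (F count now 2)
Step 5: +1 fires, +2 burnt (F count now 1)
Step 6: +0 fires, +1 burnt (F count now 0)
Fire out after step 6
Initially T: 24, now '.': 21
Total burnt (originally-T cells now '.'): 9

Answer: 9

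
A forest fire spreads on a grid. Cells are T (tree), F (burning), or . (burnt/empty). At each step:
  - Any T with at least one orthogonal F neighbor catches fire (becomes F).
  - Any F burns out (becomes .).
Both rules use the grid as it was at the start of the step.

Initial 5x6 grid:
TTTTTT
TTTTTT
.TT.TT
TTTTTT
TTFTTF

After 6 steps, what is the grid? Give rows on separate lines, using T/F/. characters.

Step 1: 5 trees catch fire, 2 burn out
  TTTTTT
  TTTTTT
  .TT.TT
  TTFTTF
  TF.FF.
Step 2: 6 trees catch fire, 5 burn out
  TTTTTT
  TTTTTT
  .TF.TF
  TF.FF.
  F.....
Step 3: 5 trees catch fire, 6 burn out
  TTTTTT
  TTFTTF
  .F..F.
  F.....
  ......
Step 4: 5 trees catch fire, 5 burn out
  TTFTTF
  TF.FF.
  ......
  ......
  ......
Step 5: 4 trees catch fire, 5 burn out
  TF.FF.
  F.....
  ......
  ......
  ......
Step 6: 1 trees catch fire, 4 burn out
  F.....
  ......
  ......
  ......
  ......

F.....
......
......
......
......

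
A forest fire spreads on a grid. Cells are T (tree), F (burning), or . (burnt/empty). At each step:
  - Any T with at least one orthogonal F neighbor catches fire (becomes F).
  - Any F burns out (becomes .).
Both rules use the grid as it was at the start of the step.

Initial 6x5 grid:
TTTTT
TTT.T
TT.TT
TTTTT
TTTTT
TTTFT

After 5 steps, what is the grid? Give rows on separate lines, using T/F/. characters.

Step 1: 3 trees catch fire, 1 burn out
  TTTTT
  TTT.T
  TT.TT
  TTTTT
  TTTFT
  TTF.F
Step 2: 4 trees catch fire, 3 burn out
  TTTTT
  TTT.T
  TT.TT
  TTTFT
  TTF.F
  TF...
Step 3: 5 trees catch fire, 4 burn out
  TTTTT
  TTT.T
  TT.FT
  TTF.F
  TF...
  F....
Step 4: 3 trees catch fire, 5 burn out
  TTTTT
  TTT.T
  TT..F
  TF...
  F....
  .....
Step 5: 3 trees catch fire, 3 burn out
  TTTTT
  TTT.F
  TF...
  F....
  .....
  .....

TTTTT
TTT.F
TF...
F....
.....
.....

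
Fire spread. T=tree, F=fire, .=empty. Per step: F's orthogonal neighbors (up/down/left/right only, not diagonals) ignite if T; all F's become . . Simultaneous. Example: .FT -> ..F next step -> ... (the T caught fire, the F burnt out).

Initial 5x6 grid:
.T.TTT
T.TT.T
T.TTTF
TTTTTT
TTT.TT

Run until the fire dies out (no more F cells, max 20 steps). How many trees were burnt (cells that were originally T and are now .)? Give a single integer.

Step 1: +3 fires, +1 burnt (F count now 3)
Step 2: +4 fires, +3 burnt (F count now 4)
Step 3: +5 fires, +4 burnt (F count now 5)
Step 4: +3 fires, +5 burnt (F count now 3)
Step 5: +2 fires, +3 burnt (F count now 2)
Step 6: +2 fires, +2 burnt (F count now 2)
Step 7: +2 fires, +2 burnt (F count now 2)
Step 8: +1 fires, +2 burnt (F count now 1)
Step 9: +0 fires, +1 burnt (F count now 0)
Fire out after step 9
Initially T: 23, now '.': 29
Total burnt (originally-T cells now '.'): 22

Answer: 22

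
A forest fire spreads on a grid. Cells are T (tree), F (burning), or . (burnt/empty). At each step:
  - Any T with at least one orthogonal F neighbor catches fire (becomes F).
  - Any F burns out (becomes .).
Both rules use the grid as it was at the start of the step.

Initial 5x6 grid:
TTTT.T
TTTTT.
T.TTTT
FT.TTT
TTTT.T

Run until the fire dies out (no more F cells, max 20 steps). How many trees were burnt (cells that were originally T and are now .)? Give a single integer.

Step 1: +3 fires, +1 burnt (F count now 3)
Step 2: +2 fires, +3 burnt (F count now 2)
Step 3: +3 fires, +2 burnt (F count now 3)
Step 4: +3 fires, +3 burnt (F count now 3)
Step 5: +4 fires, +3 burnt (F count now 4)
Step 6: +4 fires, +4 burnt (F count now 4)
Step 7: +2 fires, +4 burnt (F count now 2)
Step 8: +2 fires, +2 burnt (F count now 2)
Step 9: +0 fires, +2 burnt (F count now 0)
Fire out after step 9
Initially T: 24, now '.': 29
Total burnt (originally-T cells now '.'): 23

Answer: 23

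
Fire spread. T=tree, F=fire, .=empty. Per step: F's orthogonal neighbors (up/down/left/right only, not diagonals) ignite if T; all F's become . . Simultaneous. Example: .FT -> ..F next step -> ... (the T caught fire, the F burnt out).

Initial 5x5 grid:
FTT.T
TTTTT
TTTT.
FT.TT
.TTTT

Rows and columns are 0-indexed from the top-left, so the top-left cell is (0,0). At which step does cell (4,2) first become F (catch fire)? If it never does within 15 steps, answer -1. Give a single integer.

Step 1: cell (4,2)='T' (+4 fires, +2 burnt)
Step 2: cell (4,2)='T' (+4 fires, +4 burnt)
Step 3: cell (4,2)='F' (+3 fires, +4 burnt)
  -> target ignites at step 3
Step 4: cell (4,2)='.' (+3 fires, +3 burnt)
Step 5: cell (4,2)='.' (+3 fires, +3 burnt)
Step 6: cell (4,2)='.' (+2 fires, +3 burnt)
Step 7: cell (4,2)='.' (+0 fires, +2 burnt)
  fire out at step 7

3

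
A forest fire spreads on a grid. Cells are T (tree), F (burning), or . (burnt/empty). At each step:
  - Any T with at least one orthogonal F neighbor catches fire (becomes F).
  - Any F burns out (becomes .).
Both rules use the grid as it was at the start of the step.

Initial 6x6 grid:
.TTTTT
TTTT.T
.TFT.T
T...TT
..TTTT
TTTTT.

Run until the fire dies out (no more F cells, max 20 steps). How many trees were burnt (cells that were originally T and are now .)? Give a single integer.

Step 1: +3 fires, +1 burnt (F count now 3)
Step 2: +3 fires, +3 burnt (F count now 3)
Step 3: +3 fires, +3 burnt (F count now 3)
Step 4: +1 fires, +3 burnt (F count now 1)
Step 5: +1 fires, +1 burnt (F count now 1)
Step 6: +1 fires, +1 burnt (F count now 1)
Step 7: +1 fires, +1 burnt (F count now 1)
Step 8: +1 fires, +1 burnt (F count now 1)
Step 9: +2 fires, +1 burnt (F count now 2)
Step 10: +1 fires, +2 burnt (F count now 1)
Step 11: +2 fires, +1 burnt (F count now 2)
Step 12: +2 fires, +2 burnt (F count now 2)
Step 13: +1 fires, +2 burnt (F count now 1)
Step 14: +1 fires, +1 burnt (F count now 1)
Step 15: +1 fires, +1 burnt (F count now 1)
Step 16: +0 fires, +1 burnt (F count now 0)
Fire out after step 16
Initially T: 25, now '.': 35
Total burnt (originally-T cells now '.'): 24

Answer: 24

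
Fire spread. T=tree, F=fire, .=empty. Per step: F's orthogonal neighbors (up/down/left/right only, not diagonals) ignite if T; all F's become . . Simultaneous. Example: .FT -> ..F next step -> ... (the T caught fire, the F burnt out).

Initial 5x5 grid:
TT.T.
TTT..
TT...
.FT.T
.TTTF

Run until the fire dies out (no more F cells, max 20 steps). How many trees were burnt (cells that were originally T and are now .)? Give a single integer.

Answer: 12

Derivation:
Step 1: +5 fires, +2 burnt (F count now 5)
Step 2: +3 fires, +5 burnt (F count now 3)
Step 3: +3 fires, +3 burnt (F count now 3)
Step 4: +1 fires, +3 burnt (F count now 1)
Step 5: +0 fires, +1 burnt (F count now 0)
Fire out after step 5
Initially T: 13, now '.': 24
Total burnt (originally-T cells now '.'): 12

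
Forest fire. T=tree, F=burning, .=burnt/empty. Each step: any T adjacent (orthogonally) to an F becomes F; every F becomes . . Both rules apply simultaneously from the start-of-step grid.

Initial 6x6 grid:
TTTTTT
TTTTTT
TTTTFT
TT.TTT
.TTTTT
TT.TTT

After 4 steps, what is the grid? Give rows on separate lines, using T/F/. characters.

Step 1: 4 trees catch fire, 1 burn out
  TTTTTT
  TTTTFT
  TTTF.F
  TT.TFT
  .TTTTT
  TT.TTT
Step 2: 7 trees catch fire, 4 burn out
  TTTTFT
  TTTF.F
  TTF...
  TT.F.F
  .TTTFT
  TT.TTT
Step 3: 7 trees catch fire, 7 burn out
  TTTF.F
  TTF...
  TF....
  TT....
  .TTF.F
  TT.TFT
Step 4: 7 trees catch fire, 7 burn out
  TTF...
  TF....
  F.....
  TF....
  .TF...
  TT.F.F

TTF...
TF....
F.....
TF....
.TF...
TT.F.F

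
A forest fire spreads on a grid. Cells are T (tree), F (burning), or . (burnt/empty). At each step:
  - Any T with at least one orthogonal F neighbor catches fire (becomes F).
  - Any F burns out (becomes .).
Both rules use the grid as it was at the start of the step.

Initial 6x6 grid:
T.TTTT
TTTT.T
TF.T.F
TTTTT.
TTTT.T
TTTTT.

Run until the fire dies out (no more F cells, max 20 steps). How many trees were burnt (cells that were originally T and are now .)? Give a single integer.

Answer: 26

Derivation:
Step 1: +4 fires, +2 burnt (F count now 4)
Step 2: +6 fires, +4 burnt (F count now 6)
Step 3: +8 fires, +6 burnt (F count now 8)
Step 4: +6 fires, +8 burnt (F count now 6)
Step 5: +1 fires, +6 burnt (F count now 1)
Step 6: +1 fires, +1 burnt (F count now 1)
Step 7: +0 fires, +1 burnt (F count now 0)
Fire out after step 7
Initially T: 27, now '.': 35
Total burnt (originally-T cells now '.'): 26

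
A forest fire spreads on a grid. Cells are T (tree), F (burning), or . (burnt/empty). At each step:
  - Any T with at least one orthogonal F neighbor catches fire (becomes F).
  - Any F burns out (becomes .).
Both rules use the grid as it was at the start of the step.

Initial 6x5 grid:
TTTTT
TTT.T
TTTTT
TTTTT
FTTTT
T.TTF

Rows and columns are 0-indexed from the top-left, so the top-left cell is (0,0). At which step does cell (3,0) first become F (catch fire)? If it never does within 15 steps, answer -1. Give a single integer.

Step 1: cell (3,0)='F' (+5 fires, +2 burnt)
  -> target ignites at step 1
Step 2: cell (3,0)='.' (+6 fires, +5 burnt)
Step 3: cell (3,0)='.' (+5 fires, +6 burnt)
Step 4: cell (3,0)='.' (+5 fires, +5 burnt)
Step 5: cell (3,0)='.' (+3 fires, +5 burnt)
Step 6: cell (3,0)='.' (+2 fires, +3 burnt)
Step 7: cell (3,0)='.' (+0 fires, +2 burnt)
  fire out at step 7

1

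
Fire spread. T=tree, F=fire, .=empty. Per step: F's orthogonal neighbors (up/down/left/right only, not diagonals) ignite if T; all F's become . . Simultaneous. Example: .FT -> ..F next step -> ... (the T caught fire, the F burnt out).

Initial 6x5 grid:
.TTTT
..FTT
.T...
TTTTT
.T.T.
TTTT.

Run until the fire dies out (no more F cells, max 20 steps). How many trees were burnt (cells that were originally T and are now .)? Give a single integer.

Answer: 6

Derivation:
Step 1: +2 fires, +1 burnt (F count now 2)
Step 2: +3 fires, +2 burnt (F count now 3)
Step 3: +1 fires, +3 burnt (F count now 1)
Step 4: +0 fires, +1 burnt (F count now 0)
Fire out after step 4
Initially T: 18, now '.': 18
Total burnt (originally-T cells now '.'): 6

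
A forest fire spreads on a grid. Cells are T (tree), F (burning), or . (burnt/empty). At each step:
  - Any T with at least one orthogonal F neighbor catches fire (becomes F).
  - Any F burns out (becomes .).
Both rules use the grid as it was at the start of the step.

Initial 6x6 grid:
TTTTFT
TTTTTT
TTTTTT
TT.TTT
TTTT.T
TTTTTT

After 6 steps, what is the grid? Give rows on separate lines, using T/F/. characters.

Step 1: 3 trees catch fire, 1 burn out
  TTTF.F
  TTTTFT
  TTTTTT
  TT.TTT
  TTTT.T
  TTTTTT
Step 2: 4 trees catch fire, 3 burn out
  TTF...
  TTTF.F
  TTTTFT
  TT.TTT
  TTTT.T
  TTTTTT
Step 3: 5 trees catch fire, 4 burn out
  TF....
  TTF...
  TTTF.F
  TT.TFT
  TTTT.T
  TTTTTT
Step 4: 5 trees catch fire, 5 burn out
  F.....
  TF....
  TTF...
  TT.F.F
  TTTT.T
  TTTTTT
Step 5: 4 trees catch fire, 5 burn out
  ......
  F.....
  TF....
  TT....
  TTTF.F
  TTTTTT
Step 6: 5 trees catch fire, 4 burn out
  ......
  ......
  F.....
  TF....
  TTF...
  TTTFTF

......
......
F.....
TF....
TTF...
TTTFTF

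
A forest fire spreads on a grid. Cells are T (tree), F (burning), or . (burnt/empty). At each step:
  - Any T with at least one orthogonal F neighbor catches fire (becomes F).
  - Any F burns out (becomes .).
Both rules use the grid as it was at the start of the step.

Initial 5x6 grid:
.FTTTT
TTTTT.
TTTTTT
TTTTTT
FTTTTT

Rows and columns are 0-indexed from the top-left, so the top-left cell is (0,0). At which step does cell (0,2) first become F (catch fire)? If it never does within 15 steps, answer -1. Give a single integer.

Step 1: cell (0,2)='F' (+4 fires, +2 burnt)
  -> target ignites at step 1
Step 2: cell (0,2)='.' (+7 fires, +4 burnt)
Step 3: cell (0,2)='.' (+5 fires, +7 burnt)
Step 4: cell (0,2)='.' (+5 fires, +5 burnt)
Step 5: cell (0,2)='.' (+3 fires, +5 burnt)
Step 6: cell (0,2)='.' (+2 fires, +3 burnt)
Step 7: cell (0,2)='.' (+0 fires, +2 burnt)
  fire out at step 7

1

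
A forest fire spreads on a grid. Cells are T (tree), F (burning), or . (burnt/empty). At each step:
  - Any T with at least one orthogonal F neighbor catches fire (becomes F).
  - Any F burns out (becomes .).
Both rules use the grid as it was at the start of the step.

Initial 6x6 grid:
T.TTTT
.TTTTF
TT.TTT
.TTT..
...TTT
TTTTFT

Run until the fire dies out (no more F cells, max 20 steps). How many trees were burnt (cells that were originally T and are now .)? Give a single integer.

Step 1: +6 fires, +2 burnt (F count now 6)
Step 2: +6 fires, +6 burnt (F count now 6)
Step 3: +5 fires, +6 burnt (F count now 5)
Step 4: +4 fires, +5 burnt (F count now 4)
Step 5: +2 fires, +4 burnt (F count now 2)
Step 6: +1 fires, +2 burnt (F count now 1)
Step 7: +0 fires, +1 burnt (F count now 0)
Fire out after step 7
Initially T: 25, now '.': 35
Total burnt (originally-T cells now '.'): 24

Answer: 24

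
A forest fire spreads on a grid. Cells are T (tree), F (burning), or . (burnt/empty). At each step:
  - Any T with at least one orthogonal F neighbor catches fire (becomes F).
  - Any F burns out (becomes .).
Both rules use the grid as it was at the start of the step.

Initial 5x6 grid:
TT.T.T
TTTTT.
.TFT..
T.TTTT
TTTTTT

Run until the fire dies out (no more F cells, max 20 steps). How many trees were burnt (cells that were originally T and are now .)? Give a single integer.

Step 1: +4 fires, +1 burnt (F count now 4)
Step 2: +4 fires, +4 burnt (F count now 4)
Step 3: +7 fires, +4 burnt (F count now 7)
Step 4: +4 fires, +7 burnt (F count now 4)
Step 5: +2 fires, +4 burnt (F count now 2)
Step 6: +0 fires, +2 burnt (F count now 0)
Fire out after step 6
Initially T: 22, now '.': 29
Total burnt (originally-T cells now '.'): 21

Answer: 21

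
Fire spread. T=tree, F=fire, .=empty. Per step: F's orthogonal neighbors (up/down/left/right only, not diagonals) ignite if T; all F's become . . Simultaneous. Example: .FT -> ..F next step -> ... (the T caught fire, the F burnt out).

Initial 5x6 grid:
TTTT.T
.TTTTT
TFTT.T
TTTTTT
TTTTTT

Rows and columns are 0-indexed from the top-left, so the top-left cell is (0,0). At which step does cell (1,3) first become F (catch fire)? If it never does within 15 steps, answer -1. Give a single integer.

Step 1: cell (1,3)='T' (+4 fires, +1 burnt)
Step 2: cell (1,3)='T' (+6 fires, +4 burnt)
Step 3: cell (1,3)='F' (+6 fires, +6 burnt)
  -> target ignites at step 3
Step 4: cell (1,3)='.' (+4 fires, +6 burnt)
Step 5: cell (1,3)='.' (+3 fires, +4 burnt)
Step 6: cell (1,3)='.' (+3 fires, +3 burnt)
Step 7: cell (1,3)='.' (+0 fires, +3 burnt)
  fire out at step 7

3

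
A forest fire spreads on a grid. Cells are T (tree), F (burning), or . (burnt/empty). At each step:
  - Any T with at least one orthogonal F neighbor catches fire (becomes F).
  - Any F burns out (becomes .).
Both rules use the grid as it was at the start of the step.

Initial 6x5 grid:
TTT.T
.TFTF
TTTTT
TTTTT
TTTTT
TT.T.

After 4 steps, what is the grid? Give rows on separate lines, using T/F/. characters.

Step 1: 6 trees catch fire, 2 burn out
  TTF.F
  .F.F.
  TTFTF
  TTTTT
  TTTTT
  TT.T.
Step 2: 5 trees catch fire, 6 burn out
  TF...
  .....
  TF.F.
  TTFTF
  TTTTT
  TT.T.
Step 3: 6 trees catch fire, 5 burn out
  F....
  .....
  F....
  TF.F.
  TTFTF
  TT.T.
Step 4: 3 trees catch fire, 6 burn out
  .....
  .....
  .....
  F....
  TF.F.
  TT.T.

.....
.....
.....
F....
TF.F.
TT.T.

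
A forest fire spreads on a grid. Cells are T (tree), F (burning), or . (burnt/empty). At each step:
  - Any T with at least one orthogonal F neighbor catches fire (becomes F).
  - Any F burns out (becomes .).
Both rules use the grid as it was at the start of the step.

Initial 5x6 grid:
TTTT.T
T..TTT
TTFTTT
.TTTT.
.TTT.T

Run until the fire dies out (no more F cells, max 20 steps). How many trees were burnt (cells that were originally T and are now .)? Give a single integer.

Step 1: +3 fires, +1 burnt (F count now 3)
Step 2: +6 fires, +3 burnt (F count now 6)
Step 3: +7 fires, +6 burnt (F count now 7)
Step 4: +3 fires, +7 burnt (F count now 3)
Step 5: +2 fires, +3 burnt (F count now 2)
Step 6: +0 fires, +2 burnt (F count now 0)
Fire out after step 6
Initially T: 22, now '.': 29
Total burnt (originally-T cells now '.'): 21

Answer: 21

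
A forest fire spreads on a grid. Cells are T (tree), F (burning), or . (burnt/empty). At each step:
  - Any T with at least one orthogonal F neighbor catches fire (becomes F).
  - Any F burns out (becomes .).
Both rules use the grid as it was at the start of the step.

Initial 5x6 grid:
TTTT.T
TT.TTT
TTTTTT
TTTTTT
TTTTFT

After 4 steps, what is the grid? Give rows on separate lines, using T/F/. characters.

Step 1: 3 trees catch fire, 1 burn out
  TTTT.T
  TT.TTT
  TTTTTT
  TTTTFT
  TTTF.F
Step 2: 4 trees catch fire, 3 burn out
  TTTT.T
  TT.TTT
  TTTTFT
  TTTF.F
  TTF...
Step 3: 5 trees catch fire, 4 burn out
  TTTT.T
  TT.TFT
  TTTF.F
  TTF...
  TF....
Step 4: 5 trees catch fire, 5 burn out
  TTTT.T
  TT.F.F
  TTF...
  TF....
  F.....

TTTT.T
TT.F.F
TTF...
TF....
F.....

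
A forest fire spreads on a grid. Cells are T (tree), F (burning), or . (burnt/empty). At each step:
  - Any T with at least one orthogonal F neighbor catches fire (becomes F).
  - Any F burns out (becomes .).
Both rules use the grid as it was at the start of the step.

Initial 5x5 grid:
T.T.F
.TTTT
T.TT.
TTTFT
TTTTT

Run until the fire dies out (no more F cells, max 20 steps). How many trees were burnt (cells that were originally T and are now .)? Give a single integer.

Step 1: +5 fires, +2 burnt (F count now 5)
Step 2: +5 fires, +5 burnt (F count now 5)
Step 3: +3 fires, +5 burnt (F count now 3)
Step 4: +4 fires, +3 burnt (F count now 4)
Step 5: +0 fires, +4 burnt (F count now 0)
Fire out after step 5
Initially T: 18, now '.': 24
Total burnt (originally-T cells now '.'): 17

Answer: 17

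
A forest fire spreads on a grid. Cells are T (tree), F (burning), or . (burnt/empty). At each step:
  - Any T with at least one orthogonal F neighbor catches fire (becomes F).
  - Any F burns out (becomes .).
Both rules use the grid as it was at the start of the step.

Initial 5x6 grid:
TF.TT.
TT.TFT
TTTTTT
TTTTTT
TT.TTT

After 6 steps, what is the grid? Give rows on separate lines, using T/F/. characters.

Step 1: 6 trees catch fire, 2 burn out
  F..TF.
  TF.F.F
  TTTTFT
  TTTTTT
  TT.TTT
Step 2: 6 trees catch fire, 6 burn out
  ...F..
  F.....
  TFTF.F
  TTTTFT
  TT.TTT
Step 3: 6 trees catch fire, 6 burn out
  ......
  ......
  F.F...
  TFTF.F
  TT.TFT
Step 4: 5 trees catch fire, 6 burn out
  ......
  ......
  ......
  F.F...
  TF.F.F
Step 5: 1 trees catch fire, 5 burn out
  ......
  ......
  ......
  ......
  F.....
Step 6: 0 trees catch fire, 1 burn out
  ......
  ......
  ......
  ......
  ......

......
......
......
......
......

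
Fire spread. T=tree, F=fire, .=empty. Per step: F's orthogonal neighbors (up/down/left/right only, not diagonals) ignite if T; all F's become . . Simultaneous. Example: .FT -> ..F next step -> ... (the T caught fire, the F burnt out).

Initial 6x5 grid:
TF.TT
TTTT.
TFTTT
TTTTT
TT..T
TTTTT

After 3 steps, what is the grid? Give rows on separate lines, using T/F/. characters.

Step 1: 5 trees catch fire, 2 burn out
  F..TT
  TFTT.
  F.FTT
  TFTTT
  TT..T
  TTTTT
Step 2: 6 trees catch fire, 5 burn out
  ...TT
  F.FT.
  ...FT
  F.FTT
  TF..T
  TTTTT
Step 3: 5 trees catch fire, 6 burn out
  ...TT
  ...F.
  ....F
  ...FT
  F...T
  TFTTT

...TT
...F.
....F
...FT
F...T
TFTTT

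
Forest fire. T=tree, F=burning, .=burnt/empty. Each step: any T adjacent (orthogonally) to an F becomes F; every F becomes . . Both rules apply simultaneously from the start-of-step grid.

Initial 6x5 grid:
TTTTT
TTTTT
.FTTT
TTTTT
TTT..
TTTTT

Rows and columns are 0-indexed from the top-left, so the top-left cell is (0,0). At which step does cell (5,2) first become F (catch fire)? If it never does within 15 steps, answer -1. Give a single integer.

Step 1: cell (5,2)='T' (+3 fires, +1 burnt)
Step 2: cell (5,2)='T' (+7 fires, +3 burnt)
Step 3: cell (5,2)='T' (+8 fires, +7 burnt)
Step 4: cell (5,2)='F' (+5 fires, +8 burnt)
  -> target ignites at step 4
Step 5: cell (5,2)='.' (+2 fires, +5 burnt)
Step 6: cell (5,2)='.' (+1 fires, +2 burnt)
Step 7: cell (5,2)='.' (+0 fires, +1 burnt)
  fire out at step 7

4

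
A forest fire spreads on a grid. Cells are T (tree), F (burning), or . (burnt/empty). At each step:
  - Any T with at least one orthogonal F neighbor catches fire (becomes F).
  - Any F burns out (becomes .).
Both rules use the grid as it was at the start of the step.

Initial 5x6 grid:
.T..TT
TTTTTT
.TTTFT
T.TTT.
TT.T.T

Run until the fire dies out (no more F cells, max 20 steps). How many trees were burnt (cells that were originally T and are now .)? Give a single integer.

Answer: 17

Derivation:
Step 1: +4 fires, +1 burnt (F count now 4)
Step 2: +5 fires, +4 burnt (F count now 5)
Step 3: +5 fires, +5 burnt (F count now 5)
Step 4: +1 fires, +5 burnt (F count now 1)
Step 5: +2 fires, +1 burnt (F count now 2)
Step 6: +0 fires, +2 burnt (F count now 0)
Fire out after step 6
Initially T: 21, now '.': 26
Total burnt (originally-T cells now '.'): 17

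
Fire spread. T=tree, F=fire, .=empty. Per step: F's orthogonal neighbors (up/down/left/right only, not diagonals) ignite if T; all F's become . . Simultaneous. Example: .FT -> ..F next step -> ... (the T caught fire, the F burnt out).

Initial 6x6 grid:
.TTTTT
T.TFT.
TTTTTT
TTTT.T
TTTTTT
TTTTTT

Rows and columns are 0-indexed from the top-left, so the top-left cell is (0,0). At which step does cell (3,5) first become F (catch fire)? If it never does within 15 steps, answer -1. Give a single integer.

Step 1: cell (3,5)='T' (+4 fires, +1 burnt)
Step 2: cell (3,5)='T' (+5 fires, +4 burnt)
Step 3: cell (3,5)='T' (+6 fires, +5 burnt)
Step 4: cell (3,5)='F' (+6 fires, +6 burnt)
  -> target ignites at step 4
Step 5: cell (3,5)='.' (+6 fires, +6 burnt)
Step 6: cell (3,5)='.' (+3 fires, +6 burnt)
Step 7: cell (3,5)='.' (+1 fires, +3 burnt)
Step 8: cell (3,5)='.' (+0 fires, +1 burnt)
  fire out at step 8

4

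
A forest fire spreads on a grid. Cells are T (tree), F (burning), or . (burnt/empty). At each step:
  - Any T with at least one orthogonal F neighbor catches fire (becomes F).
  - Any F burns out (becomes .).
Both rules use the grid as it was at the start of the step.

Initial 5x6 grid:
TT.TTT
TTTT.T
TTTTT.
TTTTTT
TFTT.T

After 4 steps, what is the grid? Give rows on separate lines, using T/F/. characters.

Step 1: 3 trees catch fire, 1 burn out
  TT.TTT
  TTTT.T
  TTTTT.
  TFTTTT
  F.FT.T
Step 2: 4 trees catch fire, 3 burn out
  TT.TTT
  TTTT.T
  TFTTT.
  F.FTTT
  ...F.T
Step 3: 4 trees catch fire, 4 burn out
  TT.TTT
  TFTT.T
  F.FTT.
  ...FTT
  .....T
Step 4: 5 trees catch fire, 4 burn out
  TF.TTT
  F.FT.T
  ...FT.
  ....FT
  .....T

TF.TTT
F.FT.T
...FT.
....FT
.....T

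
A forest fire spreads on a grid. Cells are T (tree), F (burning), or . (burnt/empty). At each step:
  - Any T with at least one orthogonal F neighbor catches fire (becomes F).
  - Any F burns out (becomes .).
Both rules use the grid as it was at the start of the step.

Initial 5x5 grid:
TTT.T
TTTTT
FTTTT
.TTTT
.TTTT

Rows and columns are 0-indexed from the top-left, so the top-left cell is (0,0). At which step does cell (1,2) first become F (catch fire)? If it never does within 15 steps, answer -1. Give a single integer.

Step 1: cell (1,2)='T' (+2 fires, +1 burnt)
Step 2: cell (1,2)='T' (+4 fires, +2 burnt)
Step 3: cell (1,2)='F' (+5 fires, +4 burnt)
  -> target ignites at step 3
Step 4: cell (1,2)='.' (+5 fires, +5 burnt)
Step 5: cell (1,2)='.' (+3 fires, +5 burnt)
Step 6: cell (1,2)='.' (+2 fires, +3 burnt)
Step 7: cell (1,2)='.' (+0 fires, +2 burnt)
  fire out at step 7

3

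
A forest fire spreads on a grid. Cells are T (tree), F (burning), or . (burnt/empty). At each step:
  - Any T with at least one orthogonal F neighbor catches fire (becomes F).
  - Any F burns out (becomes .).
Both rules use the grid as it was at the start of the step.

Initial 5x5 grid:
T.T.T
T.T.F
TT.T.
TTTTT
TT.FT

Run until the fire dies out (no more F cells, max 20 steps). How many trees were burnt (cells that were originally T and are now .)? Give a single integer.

Answer: 14

Derivation:
Step 1: +3 fires, +2 burnt (F count now 3)
Step 2: +3 fires, +3 burnt (F count now 3)
Step 3: +1 fires, +3 burnt (F count now 1)
Step 4: +3 fires, +1 burnt (F count now 3)
Step 5: +2 fires, +3 burnt (F count now 2)
Step 6: +1 fires, +2 burnt (F count now 1)
Step 7: +1 fires, +1 burnt (F count now 1)
Step 8: +0 fires, +1 burnt (F count now 0)
Fire out after step 8
Initially T: 16, now '.': 23
Total burnt (originally-T cells now '.'): 14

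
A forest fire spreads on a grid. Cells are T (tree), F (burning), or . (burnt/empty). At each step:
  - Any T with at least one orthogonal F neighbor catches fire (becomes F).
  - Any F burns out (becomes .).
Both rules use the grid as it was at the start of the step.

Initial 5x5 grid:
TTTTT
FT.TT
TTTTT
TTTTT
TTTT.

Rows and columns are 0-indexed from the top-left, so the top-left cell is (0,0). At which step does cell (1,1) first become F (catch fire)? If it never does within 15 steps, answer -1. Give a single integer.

Step 1: cell (1,1)='F' (+3 fires, +1 burnt)
  -> target ignites at step 1
Step 2: cell (1,1)='.' (+3 fires, +3 burnt)
Step 3: cell (1,1)='.' (+4 fires, +3 burnt)
Step 4: cell (1,1)='.' (+4 fires, +4 burnt)
Step 5: cell (1,1)='.' (+5 fires, +4 burnt)
Step 6: cell (1,1)='.' (+3 fires, +5 burnt)
Step 7: cell (1,1)='.' (+0 fires, +3 burnt)
  fire out at step 7

1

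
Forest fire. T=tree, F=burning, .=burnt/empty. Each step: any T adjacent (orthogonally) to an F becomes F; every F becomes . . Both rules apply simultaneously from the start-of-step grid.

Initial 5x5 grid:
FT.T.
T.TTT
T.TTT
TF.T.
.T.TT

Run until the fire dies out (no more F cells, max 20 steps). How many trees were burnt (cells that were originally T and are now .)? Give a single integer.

Step 1: +4 fires, +2 burnt (F count now 4)
Step 2: +1 fires, +4 burnt (F count now 1)
Step 3: +0 fires, +1 burnt (F count now 0)
Fire out after step 3
Initially T: 15, now '.': 15
Total burnt (originally-T cells now '.'): 5

Answer: 5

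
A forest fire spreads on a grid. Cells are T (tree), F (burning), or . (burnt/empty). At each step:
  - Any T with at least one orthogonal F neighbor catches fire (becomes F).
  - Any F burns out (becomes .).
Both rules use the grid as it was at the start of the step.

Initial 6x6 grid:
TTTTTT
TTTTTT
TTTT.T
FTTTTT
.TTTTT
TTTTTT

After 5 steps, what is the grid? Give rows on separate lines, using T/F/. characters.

Step 1: 2 trees catch fire, 1 burn out
  TTTTTT
  TTTTTT
  FTTT.T
  .FTTTT
  .TTTTT
  TTTTTT
Step 2: 4 trees catch fire, 2 burn out
  TTTTTT
  FTTTTT
  .FTT.T
  ..FTTT
  .FTTTT
  TTTTTT
Step 3: 6 trees catch fire, 4 burn out
  FTTTTT
  .FTTTT
  ..FT.T
  ...FTT
  ..FTTT
  TFTTTT
Step 4: 7 trees catch fire, 6 burn out
  .FTTTT
  ..FTTT
  ...F.T
  ....FT
  ...FTT
  F.FTTT
Step 5: 5 trees catch fire, 7 burn out
  ..FTTT
  ...FTT
  .....T
  .....F
  ....FT
  ...FTT

..FTTT
...FTT
.....T
.....F
....FT
...FTT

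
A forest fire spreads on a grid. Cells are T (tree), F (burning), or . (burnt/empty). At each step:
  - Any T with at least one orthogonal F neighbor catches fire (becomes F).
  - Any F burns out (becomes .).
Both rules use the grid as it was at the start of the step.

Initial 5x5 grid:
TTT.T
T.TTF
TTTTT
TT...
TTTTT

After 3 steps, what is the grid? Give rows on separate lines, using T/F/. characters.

Step 1: 3 trees catch fire, 1 burn out
  TTT.F
  T.TF.
  TTTTF
  TT...
  TTTTT
Step 2: 2 trees catch fire, 3 burn out
  TTT..
  T.F..
  TTTF.
  TT...
  TTTTT
Step 3: 2 trees catch fire, 2 burn out
  TTF..
  T....
  TTF..
  TT...
  TTTTT

TTF..
T....
TTF..
TT...
TTTTT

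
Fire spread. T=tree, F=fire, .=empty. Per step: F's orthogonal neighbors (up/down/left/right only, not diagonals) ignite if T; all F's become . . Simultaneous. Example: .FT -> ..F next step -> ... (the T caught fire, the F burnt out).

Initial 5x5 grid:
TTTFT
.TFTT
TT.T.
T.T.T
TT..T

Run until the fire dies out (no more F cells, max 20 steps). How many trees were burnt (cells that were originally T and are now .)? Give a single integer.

Step 1: +4 fires, +2 burnt (F count now 4)
Step 2: +4 fires, +4 burnt (F count now 4)
Step 3: +2 fires, +4 burnt (F count now 2)
Step 4: +1 fires, +2 burnt (F count now 1)
Step 5: +1 fires, +1 burnt (F count now 1)
Step 6: +1 fires, +1 burnt (F count now 1)
Step 7: +0 fires, +1 burnt (F count now 0)
Fire out after step 7
Initially T: 16, now '.': 22
Total burnt (originally-T cells now '.'): 13

Answer: 13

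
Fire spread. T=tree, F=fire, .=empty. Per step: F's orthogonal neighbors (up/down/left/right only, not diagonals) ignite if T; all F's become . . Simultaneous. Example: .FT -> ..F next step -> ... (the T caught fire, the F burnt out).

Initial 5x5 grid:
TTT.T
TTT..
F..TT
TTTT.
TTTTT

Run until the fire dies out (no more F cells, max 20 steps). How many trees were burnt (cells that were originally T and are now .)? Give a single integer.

Step 1: +2 fires, +1 burnt (F count now 2)
Step 2: +4 fires, +2 burnt (F count now 4)
Step 3: +4 fires, +4 burnt (F count now 4)
Step 4: +3 fires, +4 burnt (F count now 3)
Step 5: +2 fires, +3 burnt (F count now 2)
Step 6: +2 fires, +2 burnt (F count now 2)
Step 7: +0 fires, +2 burnt (F count now 0)
Fire out after step 7
Initially T: 18, now '.': 24
Total burnt (originally-T cells now '.'): 17

Answer: 17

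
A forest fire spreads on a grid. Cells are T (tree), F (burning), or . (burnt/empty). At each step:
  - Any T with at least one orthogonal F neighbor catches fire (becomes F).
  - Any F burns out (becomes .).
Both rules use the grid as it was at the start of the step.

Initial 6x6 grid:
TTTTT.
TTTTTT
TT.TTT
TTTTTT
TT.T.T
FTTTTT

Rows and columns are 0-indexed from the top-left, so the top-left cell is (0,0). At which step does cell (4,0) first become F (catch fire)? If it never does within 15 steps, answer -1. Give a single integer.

Step 1: cell (4,0)='F' (+2 fires, +1 burnt)
  -> target ignites at step 1
Step 2: cell (4,0)='.' (+3 fires, +2 burnt)
Step 3: cell (4,0)='.' (+3 fires, +3 burnt)
Step 4: cell (4,0)='.' (+5 fires, +3 burnt)
Step 5: cell (4,0)='.' (+4 fires, +5 burnt)
Step 6: cell (4,0)='.' (+5 fires, +4 burnt)
Step 7: cell (4,0)='.' (+4 fires, +5 burnt)
Step 8: cell (4,0)='.' (+3 fires, +4 burnt)
Step 9: cell (4,0)='.' (+2 fires, +3 burnt)
Step 10: cell (4,0)='.' (+0 fires, +2 burnt)
  fire out at step 10

1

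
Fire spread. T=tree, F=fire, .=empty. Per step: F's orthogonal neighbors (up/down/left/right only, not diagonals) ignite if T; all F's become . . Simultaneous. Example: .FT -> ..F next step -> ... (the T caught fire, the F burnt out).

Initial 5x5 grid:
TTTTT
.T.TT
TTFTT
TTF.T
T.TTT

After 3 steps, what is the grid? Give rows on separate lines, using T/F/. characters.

Step 1: 4 trees catch fire, 2 burn out
  TTTTT
  .T.TT
  TF.FT
  TF..T
  T.FTT
Step 2: 6 trees catch fire, 4 burn out
  TTTTT
  .F.FT
  F...F
  F...T
  T..FT
Step 3: 6 trees catch fire, 6 burn out
  TFTFT
  ....F
  .....
  ....F
  F...F

TFTFT
....F
.....
....F
F...F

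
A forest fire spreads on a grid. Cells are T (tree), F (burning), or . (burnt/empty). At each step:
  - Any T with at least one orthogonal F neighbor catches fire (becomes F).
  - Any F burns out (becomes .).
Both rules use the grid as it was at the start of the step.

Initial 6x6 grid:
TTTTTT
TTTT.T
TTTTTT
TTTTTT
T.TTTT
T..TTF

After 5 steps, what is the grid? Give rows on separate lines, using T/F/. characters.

Step 1: 2 trees catch fire, 1 burn out
  TTTTTT
  TTTT.T
  TTTTTT
  TTTTTT
  T.TTTF
  T..TF.
Step 2: 3 trees catch fire, 2 burn out
  TTTTTT
  TTTT.T
  TTTTTT
  TTTTTF
  T.TTF.
  T..F..
Step 3: 3 trees catch fire, 3 burn out
  TTTTTT
  TTTT.T
  TTTTTF
  TTTTF.
  T.TF..
  T.....
Step 4: 4 trees catch fire, 3 burn out
  TTTTTT
  TTTT.F
  TTTTF.
  TTTF..
  T.F...
  T.....
Step 5: 3 trees catch fire, 4 burn out
  TTTTTF
  TTTT..
  TTTF..
  TTF...
  T.....
  T.....

TTTTTF
TTTT..
TTTF..
TTF...
T.....
T.....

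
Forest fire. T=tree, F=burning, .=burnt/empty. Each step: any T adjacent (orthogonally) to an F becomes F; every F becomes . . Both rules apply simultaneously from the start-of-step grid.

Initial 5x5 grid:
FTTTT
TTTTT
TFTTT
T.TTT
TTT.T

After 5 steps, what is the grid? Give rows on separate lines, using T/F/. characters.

Step 1: 5 trees catch fire, 2 burn out
  .FTTT
  FFTTT
  F.FTT
  T.TTT
  TTT.T
Step 2: 5 trees catch fire, 5 burn out
  ..FTT
  ..FTT
  ...FT
  F.FTT
  TTT.T
Step 3: 6 trees catch fire, 5 burn out
  ...FT
  ...FT
  ....F
  ...FT
  FTF.T
Step 4: 4 trees catch fire, 6 burn out
  ....F
  ....F
  .....
  ....F
  .F..T
Step 5: 1 trees catch fire, 4 burn out
  .....
  .....
  .....
  .....
  ....F

.....
.....
.....
.....
....F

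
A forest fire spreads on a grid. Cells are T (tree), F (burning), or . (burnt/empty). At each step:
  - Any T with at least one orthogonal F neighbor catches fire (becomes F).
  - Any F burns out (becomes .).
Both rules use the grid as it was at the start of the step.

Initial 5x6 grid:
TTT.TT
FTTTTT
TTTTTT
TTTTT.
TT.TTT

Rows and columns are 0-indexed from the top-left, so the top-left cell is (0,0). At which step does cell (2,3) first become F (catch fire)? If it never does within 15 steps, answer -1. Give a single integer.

Step 1: cell (2,3)='T' (+3 fires, +1 burnt)
Step 2: cell (2,3)='T' (+4 fires, +3 burnt)
Step 3: cell (2,3)='T' (+5 fires, +4 burnt)
Step 4: cell (2,3)='F' (+4 fires, +5 burnt)
  -> target ignites at step 4
Step 5: cell (2,3)='.' (+4 fires, +4 burnt)
Step 6: cell (2,3)='.' (+4 fires, +4 burnt)
Step 7: cell (2,3)='.' (+1 fires, +4 burnt)
Step 8: cell (2,3)='.' (+1 fires, +1 burnt)
Step 9: cell (2,3)='.' (+0 fires, +1 burnt)
  fire out at step 9

4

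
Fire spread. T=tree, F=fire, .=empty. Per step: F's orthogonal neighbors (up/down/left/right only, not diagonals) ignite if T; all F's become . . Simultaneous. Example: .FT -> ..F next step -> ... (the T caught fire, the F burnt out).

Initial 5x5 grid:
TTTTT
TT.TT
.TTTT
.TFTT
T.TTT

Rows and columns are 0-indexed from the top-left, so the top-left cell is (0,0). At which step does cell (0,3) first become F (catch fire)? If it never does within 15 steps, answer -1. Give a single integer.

Step 1: cell (0,3)='T' (+4 fires, +1 burnt)
Step 2: cell (0,3)='T' (+4 fires, +4 burnt)
Step 3: cell (0,3)='T' (+4 fires, +4 burnt)
Step 4: cell (0,3)='F' (+4 fires, +4 burnt)
  -> target ignites at step 4
Step 5: cell (0,3)='.' (+3 fires, +4 burnt)
Step 6: cell (0,3)='.' (+0 fires, +3 burnt)
  fire out at step 6

4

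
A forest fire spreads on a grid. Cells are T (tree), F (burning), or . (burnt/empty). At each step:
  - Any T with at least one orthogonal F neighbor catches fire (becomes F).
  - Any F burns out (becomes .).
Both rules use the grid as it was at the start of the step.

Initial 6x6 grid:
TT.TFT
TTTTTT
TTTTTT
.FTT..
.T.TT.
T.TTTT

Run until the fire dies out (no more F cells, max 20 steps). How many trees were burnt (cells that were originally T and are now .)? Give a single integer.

Step 1: +6 fires, +2 burnt (F count now 6)
Step 2: +7 fires, +6 burnt (F count now 7)
Step 3: +6 fires, +7 burnt (F count now 6)
Step 4: +3 fires, +6 burnt (F count now 3)
Step 5: +2 fires, +3 burnt (F count now 2)
Step 6: +1 fires, +2 burnt (F count now 1)
Step 7: +0 fires, +1 burnt (F count now 0)
Fire out after step 7
Initially T: 26, now '.': 35
Total burnt (originally-T cells now '.'): 25

Answer: 25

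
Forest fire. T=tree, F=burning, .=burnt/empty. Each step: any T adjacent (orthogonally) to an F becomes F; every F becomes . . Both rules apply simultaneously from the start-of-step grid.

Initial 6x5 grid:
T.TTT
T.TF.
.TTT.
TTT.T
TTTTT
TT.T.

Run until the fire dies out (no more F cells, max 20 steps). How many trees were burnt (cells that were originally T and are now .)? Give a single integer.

Answer: 19

Derivation:
Step 1: +3 fires, +1 burnt (F count now 3)
Step 2: +3 fires, +3 burnt (F count now 3)
Step 3: +2 fires, +3 burnt (F count now 2)
Step 4: +2 fires, +2 burnt (F count now 2)
Step 5: +3 fires, +2 burnt (F count now 3)
Step 6: +4 fires, +3 burnt (F count now 4)
Step 7: +2 fires, +4 burnt (F count now 2)
Step 8: +0 fires, +2 burnt (F count now 0)
Fire out after step 8
Initially T: 21, now '.': 28
Total burnt (originally-T cells now '.'): 19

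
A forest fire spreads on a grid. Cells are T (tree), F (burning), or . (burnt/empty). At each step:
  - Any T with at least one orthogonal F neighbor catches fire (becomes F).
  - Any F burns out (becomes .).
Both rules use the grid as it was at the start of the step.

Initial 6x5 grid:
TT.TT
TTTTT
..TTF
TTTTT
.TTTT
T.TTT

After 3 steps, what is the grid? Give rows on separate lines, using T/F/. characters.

Step 1: 3 trees catch fire, 1 burn out
  TT.TT
  TTTTF
  ..TF.
  TTTTF
  .TTTT
  T.TTT
Step 2: 5 trees catch fire, 3 burn out
  TT.TF
  TTTF.
  ..F..
  TTTF.
  .TTTF
  T.TTT
Step 3: 5 trees catch fire, 5 burn out
  TT.F.
  TTF..
  .....
  TTF..
  .TTF.
  T.TTF

TT.F.
TTF..
.....
TTF..
.TTF.
T.TTF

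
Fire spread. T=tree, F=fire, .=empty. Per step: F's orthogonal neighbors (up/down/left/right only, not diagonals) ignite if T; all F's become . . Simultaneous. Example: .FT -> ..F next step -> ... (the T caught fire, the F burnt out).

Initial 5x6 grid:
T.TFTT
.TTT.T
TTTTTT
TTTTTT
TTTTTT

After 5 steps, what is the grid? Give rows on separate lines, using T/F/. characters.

Step 1: 3 trees catch fire, 1 burn out
  T.F.FT
  .TTF.T
  TTTTTT
  TTTTTT
  TTTTTT
Step 2: 3 trees catch fire, 3 burn out
  T....F
  .TF..T
  TTTFTT
  TTTTTT
  TTTTTT
Step 3: 5 trees catch fire, 3 burn out
  T.....
  .F...F
  TTF.FT
  TTTFTT
  TTTTTT
Step 4: 5 trees catch fire, 5 burn out
  T.....
  ......
  TF...F
  TTF.FT
  TTTFTT
Step 5: 5 trees catch fire, 5 burn out
  T.....
  ......
  F.....
  TF...F
  TTF.FT

T.....
......
F.....
TF...F
TTF.FT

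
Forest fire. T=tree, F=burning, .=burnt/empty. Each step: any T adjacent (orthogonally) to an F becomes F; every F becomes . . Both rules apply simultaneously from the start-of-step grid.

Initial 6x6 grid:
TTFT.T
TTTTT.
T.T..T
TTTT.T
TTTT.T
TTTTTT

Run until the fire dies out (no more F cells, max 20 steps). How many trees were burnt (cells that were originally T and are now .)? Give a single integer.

Step 1: +3 fires, +1 burnt (F count now 3)
Step 2: +4 fires, +3 burnt (F count now 4)
Step 3: +3 fires, +4 burnt (F count now 3)
Step 4: +4 fires, +3 burnt (F count now 4)
Step 5: +4 fires, +4 burnt (F count now 4)
Step 6: +3 fires, +4 burnt (F count now 3)
Step 7: +2 fires, +3 burnt (F count now 2)
Step 8: +1 fires, +2 burnt (F count now 1)
Step 9: +1 fires, +1 burnt (F count now 1)
Step 10: +1 fires, +1 burnt (F count now 1)
Step 11: +1 fires, +1 burnt (F count now 1)
Step 12: +0 fires, +1 burnt (F count now 0)
Fire out after step 12
Initially T: 28, now '.': 35
Total burnt (originally-T cells now '.'): 27

Answer: 27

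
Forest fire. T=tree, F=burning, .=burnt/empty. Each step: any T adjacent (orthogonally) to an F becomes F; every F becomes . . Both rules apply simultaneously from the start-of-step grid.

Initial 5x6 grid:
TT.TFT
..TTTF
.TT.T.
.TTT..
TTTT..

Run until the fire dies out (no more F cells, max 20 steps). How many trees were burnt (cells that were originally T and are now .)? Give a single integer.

Answer: 15

Derivation:
Step 1: +3 fires, +2 burnt (F count now 3)
Step 2: +2 fires, +3 burnt (F count now 2)
Step 3: +1 fires, +2 burnt (F count now 1)
Step 4: +1 fires, +1 burnt (F count now 1)
Step 5: +2 fires, +1 burnt (F count now 2)
Step 6: +3 fires, +2 burnt (F count now 3)
Step 7: +2 fires, +3 burnt (F count now 2)
Step 8: +1 fires, +2 burnt (F count now 1)
Step 9: +0 fires, +1 burnt (F count now 0)
Fire out after step 9
Initially T: 17, now '.': 28
Total burnt (originally-T cells now '.'): 15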